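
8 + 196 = 204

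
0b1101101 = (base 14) 7b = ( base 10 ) 109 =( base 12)91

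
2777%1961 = 816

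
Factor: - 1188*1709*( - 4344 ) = 8819588448  =  2^5*3^4 * 11^1*181^1*1709^1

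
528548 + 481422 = 1009970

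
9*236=2124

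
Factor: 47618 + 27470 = 2^4 * 13^1*19^2  =  75088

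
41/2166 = 41/2166 = 0.02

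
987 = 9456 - 8469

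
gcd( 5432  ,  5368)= 8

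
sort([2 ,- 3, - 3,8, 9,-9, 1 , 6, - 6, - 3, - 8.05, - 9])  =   [ - 9,-9, - 8.05, - 6, - 3, - 3, - 3,1,  2,6,8,9]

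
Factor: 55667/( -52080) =-2^(- 4 )*3^ (-1)*5^( - 1) * 7^ ( - 1)*31^ ( - 1) *55667^1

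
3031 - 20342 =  - 17311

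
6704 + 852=7556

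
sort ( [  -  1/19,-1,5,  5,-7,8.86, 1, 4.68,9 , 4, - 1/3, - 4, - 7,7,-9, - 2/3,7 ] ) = [-9, - 7, - 7, - 4, - 1, -2/3,- 1/3,  -  1/19, 1  ,  4, 4.68, 5 , 5, 7, 7, 8.86, 9]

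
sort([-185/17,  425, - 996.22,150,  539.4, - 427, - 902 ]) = [ - 996.22, - 902, - 427,  -  185/17, 150,425,539.4] 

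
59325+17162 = 76487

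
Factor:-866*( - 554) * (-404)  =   - 193824656 = - 2^4 *101^1*277^1 * 433^1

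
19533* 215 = 4199595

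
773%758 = 15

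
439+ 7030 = 7469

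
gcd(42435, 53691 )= 3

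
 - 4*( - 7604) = 30416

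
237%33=6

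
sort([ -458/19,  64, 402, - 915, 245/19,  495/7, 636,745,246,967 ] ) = [ - 915, - 458/19,245/19, 64,  495/7, 246, 402,636,745,  967]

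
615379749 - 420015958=195363791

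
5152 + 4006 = 9158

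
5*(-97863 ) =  - 489315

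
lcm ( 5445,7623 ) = 38115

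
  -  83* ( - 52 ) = 4316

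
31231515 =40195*777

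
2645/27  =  97 + 26/27 = 97.96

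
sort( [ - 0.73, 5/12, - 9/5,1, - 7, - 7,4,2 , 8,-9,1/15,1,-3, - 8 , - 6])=[ - 9, - 8, - 7, - 7, - 6, - 3, - 9/5, - 0.73,1/15,5/12,1,1,2,4,8 ]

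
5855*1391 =8144305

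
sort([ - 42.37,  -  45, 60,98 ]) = [  -  45,  -  42.37, 60,98 ]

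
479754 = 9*53306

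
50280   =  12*4190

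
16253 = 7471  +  8782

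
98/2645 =98/2645 = 0.04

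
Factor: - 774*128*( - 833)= 82526976 = 2^8 * 3^2*7^2*17^1*43^1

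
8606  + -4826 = 3780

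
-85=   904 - 989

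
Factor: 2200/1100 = 2^1 = 2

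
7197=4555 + 2642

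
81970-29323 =52647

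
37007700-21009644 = 15998056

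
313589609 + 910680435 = 1224270044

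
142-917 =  - 775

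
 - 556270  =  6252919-6809189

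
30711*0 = 0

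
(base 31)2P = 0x57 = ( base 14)63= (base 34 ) 2J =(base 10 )87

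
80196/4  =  20049 = 20049.00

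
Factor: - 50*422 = - 21100= - 2^2*5^2*211^1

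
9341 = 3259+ 6082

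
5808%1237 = 860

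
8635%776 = 99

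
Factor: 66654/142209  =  2^1*3^ (-1 )*7^1 * 23^1*229^(-1) = 322/687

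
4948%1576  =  220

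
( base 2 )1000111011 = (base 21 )164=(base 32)HR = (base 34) GR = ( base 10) 571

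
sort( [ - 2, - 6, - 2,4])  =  [-6 ,-2, - 2, 4]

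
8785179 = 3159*2781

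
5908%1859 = 331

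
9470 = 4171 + 5299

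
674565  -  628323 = 46242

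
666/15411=222/5137 = 0.04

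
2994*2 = 5988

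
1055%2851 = 1055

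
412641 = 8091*51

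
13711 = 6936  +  6775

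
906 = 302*3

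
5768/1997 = 5768/1997= 2.89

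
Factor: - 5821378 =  - 2^1*17^1*131^1*1307^1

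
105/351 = 35/117 = 0.30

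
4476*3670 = 16426920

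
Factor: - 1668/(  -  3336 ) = 1/2 = 2^ (-1)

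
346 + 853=1199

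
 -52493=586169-638662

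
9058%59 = 31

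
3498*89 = 311322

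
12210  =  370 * 33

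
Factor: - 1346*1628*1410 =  - 2^4  *  3^1*5^1 * 11^1*37^1* 47^1 * 673^1  =  - 3089716080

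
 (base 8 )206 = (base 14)98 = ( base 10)134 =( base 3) 11222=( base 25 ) 59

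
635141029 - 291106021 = 344035008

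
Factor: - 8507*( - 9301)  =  79123607 = 47^1*71^1*131^1*181^1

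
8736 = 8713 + 23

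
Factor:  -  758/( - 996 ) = 2^ ( - 1) * 3^( - 1)*83^ ( - 1)*379^1 = 379/498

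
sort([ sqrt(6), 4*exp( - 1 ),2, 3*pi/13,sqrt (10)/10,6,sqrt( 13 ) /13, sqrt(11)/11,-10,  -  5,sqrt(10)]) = [ - 10, - 5,sqrt(13)/13, sqrt(11)/11, sqrt(10 ) /10,3 * pi/13, 4*exp(  -  1 ),2, sqrt( 6 ), sqrt ( 10),6 ] 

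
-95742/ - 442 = 216 + 135/221 = 216.61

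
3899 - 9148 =-5249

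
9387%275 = 37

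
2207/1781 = 2207/1781 = 1.24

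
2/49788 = 1/24894  =  0.00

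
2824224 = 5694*496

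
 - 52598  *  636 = - 33452328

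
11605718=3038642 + 8567076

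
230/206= 1+12/103 = 1.12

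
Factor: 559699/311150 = 2^( - 1)*5^( - 2) * 7^( - 1) * 37^1*127^(- 1 )*2161^1 = 79957/44450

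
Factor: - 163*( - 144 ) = 23472 =2^4*3^2*163^1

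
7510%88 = 30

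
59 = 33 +26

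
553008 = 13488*41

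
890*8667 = 7713630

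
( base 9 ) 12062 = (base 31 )8cf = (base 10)8075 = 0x1f8b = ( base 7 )32354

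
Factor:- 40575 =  - 3^1*5^2*541^1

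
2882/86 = 33 + 22/43 = 33.51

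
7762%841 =193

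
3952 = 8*494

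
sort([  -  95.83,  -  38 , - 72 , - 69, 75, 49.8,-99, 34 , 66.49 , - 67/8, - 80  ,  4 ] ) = [-99, - 95.83, - 80, - 72, - 69  , - 38, - 67/8,4, 34,49.8,  66.49, 75] 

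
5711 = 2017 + 3694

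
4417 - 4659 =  - 242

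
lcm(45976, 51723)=413784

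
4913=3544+1369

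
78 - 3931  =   - 3853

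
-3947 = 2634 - 6581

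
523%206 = 111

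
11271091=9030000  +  2241091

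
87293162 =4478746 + 82814416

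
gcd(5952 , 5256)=24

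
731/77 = 731/77 = 9.49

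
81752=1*81752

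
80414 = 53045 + 27369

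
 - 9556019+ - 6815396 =-16371415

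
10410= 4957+5453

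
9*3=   27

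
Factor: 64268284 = 2^2 *331^1*48541^1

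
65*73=4745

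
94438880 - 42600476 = 51838404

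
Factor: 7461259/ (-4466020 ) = -2^(  -  2)*5^( - 1 )*89^(-1)  *  193^(  -  1)*467^1 *1229^1 = - 573943/343540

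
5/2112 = 5/2112 = 0.00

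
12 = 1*12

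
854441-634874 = 219567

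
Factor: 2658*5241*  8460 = 117852689880 =2^3*3^4*5^1 * 47^1 * 443^1*1747^1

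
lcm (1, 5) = 5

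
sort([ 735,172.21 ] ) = [ 172.21,735 ] 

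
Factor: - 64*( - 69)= 2^6*3^1*23^1 = 4416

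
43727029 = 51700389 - 7973360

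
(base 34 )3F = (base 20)5h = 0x75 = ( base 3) 11100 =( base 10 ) 117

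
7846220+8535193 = 16381413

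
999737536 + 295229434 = 1294966970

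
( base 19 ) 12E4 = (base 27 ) AKL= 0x1eab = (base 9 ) 11683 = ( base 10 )7851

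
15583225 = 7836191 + 7747034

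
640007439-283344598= 356662841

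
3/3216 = 1/1072 = 0.00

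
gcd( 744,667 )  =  1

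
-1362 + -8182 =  - 9544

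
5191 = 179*29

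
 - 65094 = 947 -66041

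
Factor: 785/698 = 2^( - 1 )*5^1*157^1*349^( - 1) 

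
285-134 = 151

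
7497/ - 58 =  - 7497/58= - 129.26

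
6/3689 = 6/3689 =0.00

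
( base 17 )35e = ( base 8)1706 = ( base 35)RL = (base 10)966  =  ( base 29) 149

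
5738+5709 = 11447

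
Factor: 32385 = 3^1*5^1*17^1* 127^1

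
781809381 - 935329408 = - 153520027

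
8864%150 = 14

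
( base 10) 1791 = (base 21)416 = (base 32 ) 1nv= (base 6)12143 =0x6ff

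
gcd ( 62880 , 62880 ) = 62880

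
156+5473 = 5629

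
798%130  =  18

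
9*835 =7515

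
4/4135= 4/4135 = 0.00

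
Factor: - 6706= -2^1*7^1*479^1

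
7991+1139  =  9130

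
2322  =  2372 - 50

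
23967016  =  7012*3418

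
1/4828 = 1/4828 = 0.00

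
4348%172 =48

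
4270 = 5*854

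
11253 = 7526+3727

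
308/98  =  22/7 =3.14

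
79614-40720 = 38894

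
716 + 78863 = 79579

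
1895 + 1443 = 3338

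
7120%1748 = 128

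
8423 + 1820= 10243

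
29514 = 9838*3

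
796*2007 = 1597572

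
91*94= 8554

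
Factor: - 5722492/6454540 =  - 5^ (  -  1 )*23^1*62201^1*322727^( - 1 ) = - 1430623/1613635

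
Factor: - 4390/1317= - 10/3 = - 2^1*3^( - 1) * 5^1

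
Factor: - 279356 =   -  2^2*7^1*11^1*907^1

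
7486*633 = 4738638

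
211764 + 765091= 976855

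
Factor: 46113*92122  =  4248021786 = 2^1*3^1*19^1*809^1*46061^1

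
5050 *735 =3711750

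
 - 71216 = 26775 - 97991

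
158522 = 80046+78476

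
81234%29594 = 22046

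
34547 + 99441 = 133988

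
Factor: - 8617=- 7^1*1231^1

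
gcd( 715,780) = 65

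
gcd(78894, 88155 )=27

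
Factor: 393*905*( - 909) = -323299485 = -3^3*5^1 * 101^1 * 131^1*181^1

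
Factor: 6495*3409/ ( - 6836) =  - 2^( - 2)*3^1*5^1*7^1*433^1  *487^1*1709^ ( -1 )  =  -22141455/6836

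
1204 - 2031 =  -827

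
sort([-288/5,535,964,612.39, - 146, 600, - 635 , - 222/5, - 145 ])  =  [ - 635, - 146, - 145,-288/5, - 222/5,535,600,612.39, 964]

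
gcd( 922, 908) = 2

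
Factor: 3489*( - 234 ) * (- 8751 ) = 7144543926  =  2^1*3^4 * 13^1*1163^1*2917^1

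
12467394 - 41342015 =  - 28874621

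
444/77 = 444/77 = 5.77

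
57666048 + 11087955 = 68754003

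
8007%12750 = 8007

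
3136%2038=1098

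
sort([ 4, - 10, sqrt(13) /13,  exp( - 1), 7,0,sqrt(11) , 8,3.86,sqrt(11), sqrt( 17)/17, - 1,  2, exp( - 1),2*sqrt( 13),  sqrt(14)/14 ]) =[ - 10,-1,0,sqrt( 17)/17,  sqrt(14)/14,sqrt( 13 )/13,  exp( - 1), exp(  -  1),2, sqrt( 11),sqrt( 11),3.86,4,7, 2  *  sqrt(13), 8]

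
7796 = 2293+5503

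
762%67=25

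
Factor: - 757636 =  - 2^2*11^1*67^1*257^1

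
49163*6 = 294978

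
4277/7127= 4277/7127 =0.60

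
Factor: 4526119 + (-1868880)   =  2657239 = 13^1*47^1*4349^1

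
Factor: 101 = 101^1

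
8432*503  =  4241296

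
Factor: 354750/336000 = 2^( - 6 )*7^(  -  1)*11^1*43^1 = 473/448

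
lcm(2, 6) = 6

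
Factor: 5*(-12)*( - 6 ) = 360 = 2^3  *3^2* 5^1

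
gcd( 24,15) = 3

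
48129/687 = 16043/229 = 70.06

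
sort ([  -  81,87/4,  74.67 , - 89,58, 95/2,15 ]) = [ - 89,  -  81,15 , 87/4, 95/2 , 58,74.67]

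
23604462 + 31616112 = 55220574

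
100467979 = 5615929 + 94852050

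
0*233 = 0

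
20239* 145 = 2934655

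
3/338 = 3/338 = 0.01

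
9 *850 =7650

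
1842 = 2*921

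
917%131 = 0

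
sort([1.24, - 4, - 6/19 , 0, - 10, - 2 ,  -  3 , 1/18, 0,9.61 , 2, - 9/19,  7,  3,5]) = [-10, - 4, - 3, - 2, -9/19, - 6/19,0, 0, 1/18, 1.24  ,  2,3,5,7,9.61]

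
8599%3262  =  2075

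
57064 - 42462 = 14602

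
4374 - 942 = 3432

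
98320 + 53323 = 151643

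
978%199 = 182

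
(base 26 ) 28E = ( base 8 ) 3046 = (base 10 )1574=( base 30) 1me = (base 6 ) 11142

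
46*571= 26266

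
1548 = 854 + 694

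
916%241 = 193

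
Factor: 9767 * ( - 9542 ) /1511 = -2^1*13^1*367^1*1511^(  -  1)*9767^1 = -93196714/1511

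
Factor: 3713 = 47^1*79^1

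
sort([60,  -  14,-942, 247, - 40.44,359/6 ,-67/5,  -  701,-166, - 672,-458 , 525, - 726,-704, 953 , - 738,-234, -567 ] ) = [ - 942, - 738,-726  , - 704, - 701,-672,-567, - 458,-234,-166, - 40.44,-14, - 67/5,359/6, 60,247, 525,953]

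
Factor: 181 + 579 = 2^3*5^1 * 19^1 = 760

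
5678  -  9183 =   -  3505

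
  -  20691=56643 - 77334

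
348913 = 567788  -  218875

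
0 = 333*0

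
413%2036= 413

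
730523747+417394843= 1147918590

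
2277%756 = 9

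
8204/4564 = 293/163  =  1.80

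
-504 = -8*63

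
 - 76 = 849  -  925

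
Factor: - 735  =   -3^1 * 5^1*7^2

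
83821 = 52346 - -31475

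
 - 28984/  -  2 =14492/1= 14492.00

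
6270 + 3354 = 9624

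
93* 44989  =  4183977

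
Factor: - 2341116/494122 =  - 2^1*3^3*17^(-1) *53^1*409^1 * 14533^( - 1) =- 1170558/247061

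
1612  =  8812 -7200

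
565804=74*7646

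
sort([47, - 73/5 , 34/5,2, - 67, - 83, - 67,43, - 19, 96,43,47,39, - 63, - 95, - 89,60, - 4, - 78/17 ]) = [ - 95,-89, - 83, - 67, - 67, - 63, - 19, - 73/5, - 78/17,-4 , 2, 34/5,39,43, 43,47, 47,60, 96] 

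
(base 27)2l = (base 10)75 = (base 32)2b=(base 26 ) 2N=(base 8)113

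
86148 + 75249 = 161397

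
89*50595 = 4502955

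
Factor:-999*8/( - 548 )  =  2^1*3^3*37^1*137^( - 1 ) = 1998/137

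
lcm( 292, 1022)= 2044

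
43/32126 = 43/32126 =0.00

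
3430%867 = 829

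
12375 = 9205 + 3170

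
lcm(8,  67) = 536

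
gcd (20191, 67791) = 1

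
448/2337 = 448/2337 = 0.19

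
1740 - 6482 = - 4742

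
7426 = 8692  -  1266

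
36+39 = 75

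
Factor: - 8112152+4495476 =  - 3616676 = - 2^2*7^1 * 37^1*3491^1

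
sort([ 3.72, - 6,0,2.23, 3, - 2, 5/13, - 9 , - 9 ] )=[ - 9, - 9, - 6 ,-2,0, 5/13,2.23,3, 3.72 ] 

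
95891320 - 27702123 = 68189197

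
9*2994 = 26946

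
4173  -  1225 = 2948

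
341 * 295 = 100595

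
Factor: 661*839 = 661^1*839^1 = 554579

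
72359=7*10337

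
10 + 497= 507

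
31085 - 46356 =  - 15271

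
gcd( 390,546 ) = 78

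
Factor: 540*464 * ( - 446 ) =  - 2^7*3^3*5^1 * 29^1*223^1 = - 111749760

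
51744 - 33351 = 18393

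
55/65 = 11/13 = 0.85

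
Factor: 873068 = 2^2*7^1*31181^1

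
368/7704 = 46/963 = 0.05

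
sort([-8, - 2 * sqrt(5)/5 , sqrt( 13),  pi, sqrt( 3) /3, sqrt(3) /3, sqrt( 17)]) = [ - 8, - 2*sqrt( 5 ) /5, sqrt( 3) /3, sqrt( 3 )/3, pi, sqrt(13 ), sqrt(17 )]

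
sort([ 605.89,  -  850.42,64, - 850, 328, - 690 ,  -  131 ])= [ - 850.42, - 850, - 690, - 131,64, 328,605.89 ] 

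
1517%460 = 137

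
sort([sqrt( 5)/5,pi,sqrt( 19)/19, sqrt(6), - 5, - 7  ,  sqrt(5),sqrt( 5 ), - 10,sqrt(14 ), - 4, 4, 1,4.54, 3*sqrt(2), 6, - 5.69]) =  [ - 10 ,  -  7,-5.69, - 5, - 4, sqrt( 19) /19, sqrt( 5)/5, 1, sqrt( 5)  ,  sqrt( 5) , sqrt( 6),pi,sqrt( 14), 4, 3*sqrt(2) , 4.54,  6]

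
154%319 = 154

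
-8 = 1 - 9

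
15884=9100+6784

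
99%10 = 9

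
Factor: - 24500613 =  - 3^1 * 317^1*25763^1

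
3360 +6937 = 10297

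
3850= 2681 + 1169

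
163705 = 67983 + 95722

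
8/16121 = 8/16121=0.00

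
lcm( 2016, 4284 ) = 34272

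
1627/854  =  1  +  773/854  =  1.91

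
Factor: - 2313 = - 3^2 * 257^1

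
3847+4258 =8105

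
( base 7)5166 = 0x714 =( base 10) 1812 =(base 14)936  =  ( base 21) 426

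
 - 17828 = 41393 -59221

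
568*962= 546416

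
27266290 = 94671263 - 67404973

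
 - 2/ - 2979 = 2/2979 = 0.00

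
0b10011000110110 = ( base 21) 113h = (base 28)CDA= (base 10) 9782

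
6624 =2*3312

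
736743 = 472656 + 264087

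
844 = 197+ 647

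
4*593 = 2372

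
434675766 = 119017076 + 315658690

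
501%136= 93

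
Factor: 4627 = 7^1*661^1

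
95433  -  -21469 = 116902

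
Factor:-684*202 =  - 2^3* 3^2*19^1*101^1 = - 138168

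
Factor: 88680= 2^3* 3^1*5^1*739^1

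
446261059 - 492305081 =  - 46044022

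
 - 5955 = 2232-8187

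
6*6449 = 38694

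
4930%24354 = 4930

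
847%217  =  196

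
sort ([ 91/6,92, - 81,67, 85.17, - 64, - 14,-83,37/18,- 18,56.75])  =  [ - 83,  -  81,- 64, - 18, - 14, 37/18, 91/6, 56.75, 67,85.17 , 92] 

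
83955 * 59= 4953345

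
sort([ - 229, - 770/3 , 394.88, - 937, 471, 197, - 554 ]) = [ - 937, - 554,-770/3, - 229,197, 394.88,471] 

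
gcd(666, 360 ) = 18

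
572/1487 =572/1487 = 0.38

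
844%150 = 94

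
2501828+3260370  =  5762198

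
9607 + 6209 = 15816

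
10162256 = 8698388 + 1463868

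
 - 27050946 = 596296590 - 623347536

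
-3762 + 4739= 977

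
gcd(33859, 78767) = 1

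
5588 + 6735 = 12323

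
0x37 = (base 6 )131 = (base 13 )43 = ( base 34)1l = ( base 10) 55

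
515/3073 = 515/3073 =0.17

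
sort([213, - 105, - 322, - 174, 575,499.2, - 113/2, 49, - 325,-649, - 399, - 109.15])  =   [ - 649, - 399 , - 325,  -  322 , -174, - 109.15, - 105, - 113/2, 49,213, 499.2,575 ] 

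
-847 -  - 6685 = 5838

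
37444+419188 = 456632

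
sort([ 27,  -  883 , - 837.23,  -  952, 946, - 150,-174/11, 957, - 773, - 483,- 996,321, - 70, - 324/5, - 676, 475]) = [- 996, - 952, - 883,-837.23, - 773,  -  676 , - 483 ,  -  150, - 70, - 324/5, - 174/11, 27, 321, 475, 946, 957 ]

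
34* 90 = 3060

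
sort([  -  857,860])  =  [ - 857,860]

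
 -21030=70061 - 91091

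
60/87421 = 60/87421 = 0.00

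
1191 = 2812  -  1621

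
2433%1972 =461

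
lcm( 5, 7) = 35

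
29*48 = 1392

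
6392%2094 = 110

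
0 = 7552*0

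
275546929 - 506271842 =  - 230724913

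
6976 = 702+6274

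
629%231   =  167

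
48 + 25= 73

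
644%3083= 644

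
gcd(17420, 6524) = 4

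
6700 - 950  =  5750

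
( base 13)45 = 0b111001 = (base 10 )57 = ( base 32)1P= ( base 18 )33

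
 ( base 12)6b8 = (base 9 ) 1335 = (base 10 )1004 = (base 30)13e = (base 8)1754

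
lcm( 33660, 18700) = 168300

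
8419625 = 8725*965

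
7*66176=463232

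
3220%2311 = 909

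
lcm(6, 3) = 6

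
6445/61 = 105 + 40/61 = 105.66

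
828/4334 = 414/2167 = 0.19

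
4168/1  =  4168 = 4168.00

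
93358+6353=99711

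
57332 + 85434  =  142766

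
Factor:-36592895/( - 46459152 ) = 2^(-4 )*3^( - 2)*5^1*317^1* 23087^1*  322633^ ( - 1) 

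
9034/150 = 60 + 17/75= 60.23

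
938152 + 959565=1897717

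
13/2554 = 13/2554= 0.01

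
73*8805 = 642765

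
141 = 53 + 88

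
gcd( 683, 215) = 1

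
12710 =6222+6488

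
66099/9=22033/3  =  7344.33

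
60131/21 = 60131/21=2863.38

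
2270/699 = 3 + 173/699 = 3.25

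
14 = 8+6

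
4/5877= 4/5877 = 0.00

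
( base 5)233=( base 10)68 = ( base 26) 2g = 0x44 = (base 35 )1x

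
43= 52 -9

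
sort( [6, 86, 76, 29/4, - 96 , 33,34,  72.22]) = [- 96,  6,29/4,  33,34,72.22,  76, 86]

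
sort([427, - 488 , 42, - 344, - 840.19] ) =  [ - 840.19, - 488, - 344, 42,427 ] 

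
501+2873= 3374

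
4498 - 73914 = -69416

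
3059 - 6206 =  - 3147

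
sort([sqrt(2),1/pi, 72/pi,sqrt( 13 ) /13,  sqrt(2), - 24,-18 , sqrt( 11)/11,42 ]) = [ - 24, - 18, sqrt( 13 )/13,sqrt(11) /11,1/pi,sqrt (2 ),sqrt(2),72/pi, 42]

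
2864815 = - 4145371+7010186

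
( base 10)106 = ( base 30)3g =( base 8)152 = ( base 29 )3J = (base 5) 411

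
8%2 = 0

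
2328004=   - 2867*( - 812 ) 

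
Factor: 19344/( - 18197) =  - 624/587=- 2^4*3^1*13^1*587^ ( - 1 ) 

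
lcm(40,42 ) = 840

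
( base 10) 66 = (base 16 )42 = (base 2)1000010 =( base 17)3f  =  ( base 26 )2e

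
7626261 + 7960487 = 15586748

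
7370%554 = 168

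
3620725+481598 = 4102323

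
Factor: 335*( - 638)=- 2^1*5^1*11^1*29^1* 67^1 = -213730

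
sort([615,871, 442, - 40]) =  [ - 40, 442, 615, 871] 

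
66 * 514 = 33924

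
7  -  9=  -2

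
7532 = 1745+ 5787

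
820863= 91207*9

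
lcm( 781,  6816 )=74976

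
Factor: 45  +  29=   2^1*37^1 = 74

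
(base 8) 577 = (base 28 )DJ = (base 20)j3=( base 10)383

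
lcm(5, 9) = 45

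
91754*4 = 367016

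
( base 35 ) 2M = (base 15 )62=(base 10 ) 92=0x5c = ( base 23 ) 40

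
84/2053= 84/2053=0.04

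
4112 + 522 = 4634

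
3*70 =210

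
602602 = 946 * 637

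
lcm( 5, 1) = 5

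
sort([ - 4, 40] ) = [ - 4,40] 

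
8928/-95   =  -8928/95= -93.98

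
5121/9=569 = 569.00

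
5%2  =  1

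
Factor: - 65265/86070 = -229/302 = - 2^( - 1) *151^( - 1 )*229^1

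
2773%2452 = 321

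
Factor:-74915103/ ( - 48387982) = 2^( - 1 ) * 3^1*24193991^(-1 )*24971701^1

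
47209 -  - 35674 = 82883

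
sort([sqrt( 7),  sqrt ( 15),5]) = [ sqrt ( 7 ), sqrt ( 15),  5] 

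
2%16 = 2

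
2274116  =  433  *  5252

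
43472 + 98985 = 142457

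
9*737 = 6633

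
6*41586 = 249516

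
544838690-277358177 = 267480513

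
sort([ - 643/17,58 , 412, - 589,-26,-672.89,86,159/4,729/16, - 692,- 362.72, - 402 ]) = [ - 692, - 672.89, - 589,-402, - 362.72,-643/17, - 26, 159/4,729/16,58,86,412] 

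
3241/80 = 40 + 41/80 = 40.51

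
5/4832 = 5/4832=0.00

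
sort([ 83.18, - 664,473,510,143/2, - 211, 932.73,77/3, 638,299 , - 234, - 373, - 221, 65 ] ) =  [-664, - 373, -234,-221, - 211,77/3, 65 , 143/2, 83.18,  299,473 , 510 , 638,932.73]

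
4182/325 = 12 + 282/325 = 12.87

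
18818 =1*18818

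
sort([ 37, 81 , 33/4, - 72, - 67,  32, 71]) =[ - 72,-67, 33/4,32 , 37 , 71, 81] 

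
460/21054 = 230/10527 = 0.02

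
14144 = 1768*8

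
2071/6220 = 2071/6220 = 0.33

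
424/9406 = 212/4703 = 0.05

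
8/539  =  8/539 = 0.01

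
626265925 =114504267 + 511761658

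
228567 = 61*3747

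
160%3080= 160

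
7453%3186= 1081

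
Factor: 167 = 167^1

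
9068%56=52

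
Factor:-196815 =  - 3^1*5^1*13121^1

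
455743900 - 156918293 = 298825607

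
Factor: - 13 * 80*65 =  - 2^4*5^2 * 13^2 = - 67600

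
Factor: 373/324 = 2^( - 2 )*3^( - 4)*373^1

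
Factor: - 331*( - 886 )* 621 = 182118186 = 2^1*3^3 * 23^1*331^1*443^1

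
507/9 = 56  +  1/3= 56.33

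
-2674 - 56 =- 2730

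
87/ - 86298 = -1 + 28737/28766 = - 0.00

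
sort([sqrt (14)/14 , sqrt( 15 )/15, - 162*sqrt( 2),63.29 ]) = [-162* sqrt(  2),sqrt (15)/15  ,  sqrt( 14 )/14,63.29 ]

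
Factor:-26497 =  - 26497^1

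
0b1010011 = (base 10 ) 83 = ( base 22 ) 3h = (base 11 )76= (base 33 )2h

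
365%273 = 92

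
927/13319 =927/13319 =0.07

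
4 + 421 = 425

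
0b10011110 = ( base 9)185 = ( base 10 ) 158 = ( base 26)62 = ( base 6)422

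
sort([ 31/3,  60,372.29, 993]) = [ 31/3, 60 , 372.29, 993 ] 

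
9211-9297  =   - 86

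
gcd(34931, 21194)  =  1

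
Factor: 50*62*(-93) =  - 2^2*3^1*5^2*31^2 = - 288300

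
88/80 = 1 + 1/10 = 1.10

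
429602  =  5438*79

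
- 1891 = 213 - 2104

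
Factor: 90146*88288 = 2^6 * 7^1  *  31^1*47^1*89^1 * 137^1 = 7958810048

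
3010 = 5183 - 2173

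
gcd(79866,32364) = 522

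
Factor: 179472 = 2^4 * 3^1*3739^1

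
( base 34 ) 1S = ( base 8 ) 76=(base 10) 62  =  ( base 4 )332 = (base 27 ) 28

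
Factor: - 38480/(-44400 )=3^( - 1 ) * 5^( - 1) * 13^1 = 13/15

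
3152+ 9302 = 12454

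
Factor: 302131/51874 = 2^(  -  1 )*37^(-1)*431^1 =431/74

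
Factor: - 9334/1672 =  - 4667/836 = -  2^(-2) *11^( - 1 )*13^1 * 19^( - 1)*359^1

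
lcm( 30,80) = 240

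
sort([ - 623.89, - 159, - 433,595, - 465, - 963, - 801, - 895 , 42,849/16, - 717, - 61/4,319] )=[ - 963, - 895, - 801,-717, -623.89, - 465, - 433, - 159, - 61/4,42,849/16, 319,595 ] 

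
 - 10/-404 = 5/202 = 0.02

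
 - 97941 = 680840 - 778781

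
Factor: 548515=5^1*11^1*9973^1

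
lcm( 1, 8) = 8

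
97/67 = 1 + 30/67 =1.45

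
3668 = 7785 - 4117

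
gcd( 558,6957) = 9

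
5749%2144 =1461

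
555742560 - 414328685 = 141413875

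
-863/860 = -863/860=-1.00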